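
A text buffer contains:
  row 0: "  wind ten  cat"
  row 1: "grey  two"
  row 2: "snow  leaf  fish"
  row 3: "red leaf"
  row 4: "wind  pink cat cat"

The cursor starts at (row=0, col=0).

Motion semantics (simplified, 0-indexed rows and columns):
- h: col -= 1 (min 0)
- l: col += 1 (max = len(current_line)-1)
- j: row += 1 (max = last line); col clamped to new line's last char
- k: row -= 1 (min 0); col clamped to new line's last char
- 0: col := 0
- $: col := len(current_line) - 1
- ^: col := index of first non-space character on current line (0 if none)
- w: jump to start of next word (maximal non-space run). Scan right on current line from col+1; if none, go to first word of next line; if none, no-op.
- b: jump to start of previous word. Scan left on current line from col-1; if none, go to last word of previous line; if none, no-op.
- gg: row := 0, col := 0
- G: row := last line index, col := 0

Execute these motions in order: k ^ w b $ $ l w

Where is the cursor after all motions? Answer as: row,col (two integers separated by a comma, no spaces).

Answer: 1,0

Derivation:
After 1 (k): row=0 col=0 char='_'
After 2 (^): row=0 col=2 char='w'
After 3 (w): row=0 col=7 char='t'
After 4 (b): row=0 col=2 char='w'
After 5 ($): row=0 col=14 char='t'
After 6 ($): row=0 col=14 char='t'
After 7 (l): row=0 col=14 char='t'
After 8 (w): row=1 col=0 char='g'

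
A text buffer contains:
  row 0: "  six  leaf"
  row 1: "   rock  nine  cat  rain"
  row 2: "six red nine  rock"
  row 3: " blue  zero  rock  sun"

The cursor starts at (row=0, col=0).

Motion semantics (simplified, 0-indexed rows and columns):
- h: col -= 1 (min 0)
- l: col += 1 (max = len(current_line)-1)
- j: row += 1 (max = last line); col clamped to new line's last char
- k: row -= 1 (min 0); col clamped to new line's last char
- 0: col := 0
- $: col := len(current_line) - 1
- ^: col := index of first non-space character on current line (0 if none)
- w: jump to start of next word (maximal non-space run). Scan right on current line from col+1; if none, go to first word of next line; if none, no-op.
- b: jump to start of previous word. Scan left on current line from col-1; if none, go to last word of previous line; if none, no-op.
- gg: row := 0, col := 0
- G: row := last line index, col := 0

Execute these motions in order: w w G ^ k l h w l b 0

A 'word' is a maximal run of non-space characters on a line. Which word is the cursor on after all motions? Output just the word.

After 1 (w): row=0 col=2 char='s'
After 2 (w): row=0 col=7 char='l'
After 3 (G): row=3 col=0 char='_'
After 4 (^): row=3 col=1 char='b'
After 5 (k): row=2 col=1 char='i'
After 6 (l): row=2 col=2 char='x'
After 7 (h): row=2 col=1 char='i'
After 8 (w): row=2 col=4 char='r'
After 9 (l): row=2 col=5 char='e'
After 10 (b): row=2 col=4 char='r'
After 11 (0): row=2 col=0 char='s'

Answer: six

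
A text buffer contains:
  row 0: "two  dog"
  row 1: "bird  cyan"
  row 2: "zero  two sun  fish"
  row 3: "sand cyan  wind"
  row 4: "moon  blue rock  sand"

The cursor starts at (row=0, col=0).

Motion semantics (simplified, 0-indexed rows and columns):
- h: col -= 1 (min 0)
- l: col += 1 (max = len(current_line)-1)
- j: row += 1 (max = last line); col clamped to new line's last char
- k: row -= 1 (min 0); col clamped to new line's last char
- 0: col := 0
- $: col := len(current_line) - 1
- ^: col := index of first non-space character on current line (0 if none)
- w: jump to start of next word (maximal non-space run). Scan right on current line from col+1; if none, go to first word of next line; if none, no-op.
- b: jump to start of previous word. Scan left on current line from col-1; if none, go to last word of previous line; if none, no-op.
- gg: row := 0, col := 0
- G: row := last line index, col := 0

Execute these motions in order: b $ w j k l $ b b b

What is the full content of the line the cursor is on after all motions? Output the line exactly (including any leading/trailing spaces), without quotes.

Answer: two  dog

Derivation:
After 1 (b): row=0 col=0 char='t'
After 2 ($): row=0 col=7 char='g'
After 3 (w): row=1 col=0 char='b'
After 4 (j): row=2 col=0 char='z'
After 5 (k): row=1 col=0 char='b'
After 6 (l): row=1 col=1 char='i'
After 7 ($): row=1 col=9 char='n'
After 8 (b): row=1 col=6 char='c'
After 9 (b): row=1 col=0 char='b'
After 10 (b): row=0 col=5 char='d'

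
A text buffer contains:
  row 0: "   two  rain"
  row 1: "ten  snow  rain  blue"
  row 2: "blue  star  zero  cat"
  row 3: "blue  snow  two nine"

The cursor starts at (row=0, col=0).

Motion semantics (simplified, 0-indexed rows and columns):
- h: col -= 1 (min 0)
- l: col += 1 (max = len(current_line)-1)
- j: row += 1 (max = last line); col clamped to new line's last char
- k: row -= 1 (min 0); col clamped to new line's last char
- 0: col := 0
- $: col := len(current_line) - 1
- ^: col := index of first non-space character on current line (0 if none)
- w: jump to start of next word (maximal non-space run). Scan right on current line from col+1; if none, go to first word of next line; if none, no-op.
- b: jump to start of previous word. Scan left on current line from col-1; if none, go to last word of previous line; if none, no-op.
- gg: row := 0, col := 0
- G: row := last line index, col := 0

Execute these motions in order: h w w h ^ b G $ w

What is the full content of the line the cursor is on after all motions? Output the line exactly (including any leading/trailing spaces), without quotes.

After 1 (h): row=0 col=0 char='_'
After 2 (w): row=0 col=3 char='t'
After 3 (w): row=0 col=8 char='r'
After 4 (h): row=0 col=7 char='_'
After 5 (^): row=0 col=3 char='t'
After 6 (b): row=0 col=3 char='t'
After 7 (G): row=3 col=0 char='b'
After 8 ($): row=3 col=19 char='e'
After 9 (w): row=3 col=19 char='e'

Answer: blue  snow  two nine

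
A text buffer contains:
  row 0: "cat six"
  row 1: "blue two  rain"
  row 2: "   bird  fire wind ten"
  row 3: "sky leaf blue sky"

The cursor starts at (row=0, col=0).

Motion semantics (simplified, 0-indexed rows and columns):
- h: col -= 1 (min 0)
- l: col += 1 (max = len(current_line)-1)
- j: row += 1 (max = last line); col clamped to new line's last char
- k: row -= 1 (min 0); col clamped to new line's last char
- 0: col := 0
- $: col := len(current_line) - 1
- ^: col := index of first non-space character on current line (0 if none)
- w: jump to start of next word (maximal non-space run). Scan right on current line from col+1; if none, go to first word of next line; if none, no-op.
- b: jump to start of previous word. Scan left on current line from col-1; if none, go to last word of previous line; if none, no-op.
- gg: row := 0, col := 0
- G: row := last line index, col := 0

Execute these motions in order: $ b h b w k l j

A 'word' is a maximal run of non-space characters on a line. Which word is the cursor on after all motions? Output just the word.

Answer: two

Derivation:
After 1 ($): row=0 col=6 char='x'
After 2 (b): row=0 col=4 char='s'
After 3 (h): row=0 col=3 char='_'
After 4 (b): row=0 col=0 char='c'
After 5 (w): row=0 col=4 char='s'
After 6 (k): row=0 col=4 char='s'
After 7 (l): row=0 col=5 char='i'
After 8 (j): row=1 col=5 char='t'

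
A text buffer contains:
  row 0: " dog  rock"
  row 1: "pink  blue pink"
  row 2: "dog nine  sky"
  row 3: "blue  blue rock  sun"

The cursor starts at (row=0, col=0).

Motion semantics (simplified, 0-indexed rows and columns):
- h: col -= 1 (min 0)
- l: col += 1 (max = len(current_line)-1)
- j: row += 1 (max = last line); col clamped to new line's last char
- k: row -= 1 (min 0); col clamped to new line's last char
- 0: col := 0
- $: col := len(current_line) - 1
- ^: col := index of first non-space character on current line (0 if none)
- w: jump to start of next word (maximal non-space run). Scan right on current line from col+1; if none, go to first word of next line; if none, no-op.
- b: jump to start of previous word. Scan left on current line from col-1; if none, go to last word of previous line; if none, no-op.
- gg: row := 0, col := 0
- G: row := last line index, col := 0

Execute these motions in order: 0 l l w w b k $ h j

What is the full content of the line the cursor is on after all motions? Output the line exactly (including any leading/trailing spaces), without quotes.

After 1 (0): row=0 col=0 char='_'
After 2 (l): row=0 col=1 char='d'
After 3 (l): row=0 col=2 char='o'
After 4 (w): row=0 col=6 char='r'
After 5 (w): row=1 col=0 char='p'
After 6 (b): row=0 col=6 char='r'
After 7 (k): row=0 col=6 char='r'
After 8 ($): row=0 col=9 char='k'
After 9 (h): row=0 col=8 char='c'
After 10 (j): row=1 col=8 char='u'

Answer: pink  blue pink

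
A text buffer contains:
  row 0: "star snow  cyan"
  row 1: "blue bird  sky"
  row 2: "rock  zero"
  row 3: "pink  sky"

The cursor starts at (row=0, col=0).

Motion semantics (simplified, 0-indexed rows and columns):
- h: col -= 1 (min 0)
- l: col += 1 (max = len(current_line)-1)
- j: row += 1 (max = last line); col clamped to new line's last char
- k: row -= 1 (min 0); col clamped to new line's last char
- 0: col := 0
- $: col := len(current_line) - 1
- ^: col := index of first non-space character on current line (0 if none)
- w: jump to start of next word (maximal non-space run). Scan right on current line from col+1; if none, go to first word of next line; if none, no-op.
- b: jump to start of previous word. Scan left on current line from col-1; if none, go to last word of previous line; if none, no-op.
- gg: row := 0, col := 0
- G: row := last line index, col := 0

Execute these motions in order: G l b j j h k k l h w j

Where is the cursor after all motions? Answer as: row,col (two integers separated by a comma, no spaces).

Answer: 2,5

Derivation:
After 1 (G): row=3 col=0 char='p'
After 2 (l): row=3 col=1 char='i'
After 3 (b): row=3 col=0 char='p'
After 4 (j): row=3 col=0 char='p'
After 5 (j): row=3 col=0 char='p'
After 6 (h): row=3 col=0 char='p'
After 7 (k): row=2 col=0 char='r'
After 8 (k): row=1 col=0 char='b'
After 9 (l): row=1 col=1 char='l'
After 10 (h): row=1 col=0 char='b'
After 11 (w): row=1 col=5 char='b'
After 12 (j): row=2 col=5 char='_'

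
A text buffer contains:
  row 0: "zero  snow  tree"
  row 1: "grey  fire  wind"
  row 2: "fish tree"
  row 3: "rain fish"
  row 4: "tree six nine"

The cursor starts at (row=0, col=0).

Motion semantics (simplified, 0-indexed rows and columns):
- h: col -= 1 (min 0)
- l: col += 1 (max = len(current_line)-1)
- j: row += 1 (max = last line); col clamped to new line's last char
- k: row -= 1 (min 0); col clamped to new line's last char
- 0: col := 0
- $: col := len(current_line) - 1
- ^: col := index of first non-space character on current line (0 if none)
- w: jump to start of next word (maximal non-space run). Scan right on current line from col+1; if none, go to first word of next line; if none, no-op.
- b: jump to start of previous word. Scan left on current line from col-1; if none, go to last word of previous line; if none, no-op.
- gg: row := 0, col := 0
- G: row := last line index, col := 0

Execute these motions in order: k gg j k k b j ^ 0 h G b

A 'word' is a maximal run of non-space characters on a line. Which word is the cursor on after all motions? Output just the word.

Answer: fish

Derivation:
After 1 (k): row=0 col=0 char='z'
After 2 (gg): row=0 col=0 char='z'
After 3 (j): row=1 col=0 char='g'
After 4 (k): row=0 col=0 char='z'
After 5 (k): row=0 col=0 char='z'
After 6 (b): row=0 col=0 char='z'
After 7 (j): row=1 col=0 char='g'
After 8 (^): row=1 col=0 char='g'
After 9 (0): row=1 col=0 char='g'
After 10 (h): row=1 col=0 char='g'
After 11 (G): row=4 col=0 char='t'
After 12 (b): row=3 col=5 char='f'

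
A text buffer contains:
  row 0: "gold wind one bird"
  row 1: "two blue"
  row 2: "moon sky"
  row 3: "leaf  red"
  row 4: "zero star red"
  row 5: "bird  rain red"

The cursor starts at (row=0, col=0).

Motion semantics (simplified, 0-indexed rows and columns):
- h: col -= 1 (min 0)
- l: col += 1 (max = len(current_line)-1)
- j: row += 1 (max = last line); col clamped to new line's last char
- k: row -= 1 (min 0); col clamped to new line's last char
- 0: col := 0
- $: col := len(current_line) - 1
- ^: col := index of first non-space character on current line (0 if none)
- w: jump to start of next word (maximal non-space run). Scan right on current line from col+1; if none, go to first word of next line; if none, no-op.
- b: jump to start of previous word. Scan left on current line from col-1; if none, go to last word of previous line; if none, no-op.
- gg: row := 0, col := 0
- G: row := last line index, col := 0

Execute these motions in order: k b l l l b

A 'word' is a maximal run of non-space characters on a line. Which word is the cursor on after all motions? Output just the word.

Answer: gold

Derivation:
After 1 (k): row=0 col=0 char='g'
After 2 (b): row=0 col=0 char='g'
After 3 (l): row=0 col=1 char='o'
After 4 (l): row=0 col=2 char='l'
After 5 (l): row=0 col=3 char='d'
After 6 (b): row=0 col=0 char='g'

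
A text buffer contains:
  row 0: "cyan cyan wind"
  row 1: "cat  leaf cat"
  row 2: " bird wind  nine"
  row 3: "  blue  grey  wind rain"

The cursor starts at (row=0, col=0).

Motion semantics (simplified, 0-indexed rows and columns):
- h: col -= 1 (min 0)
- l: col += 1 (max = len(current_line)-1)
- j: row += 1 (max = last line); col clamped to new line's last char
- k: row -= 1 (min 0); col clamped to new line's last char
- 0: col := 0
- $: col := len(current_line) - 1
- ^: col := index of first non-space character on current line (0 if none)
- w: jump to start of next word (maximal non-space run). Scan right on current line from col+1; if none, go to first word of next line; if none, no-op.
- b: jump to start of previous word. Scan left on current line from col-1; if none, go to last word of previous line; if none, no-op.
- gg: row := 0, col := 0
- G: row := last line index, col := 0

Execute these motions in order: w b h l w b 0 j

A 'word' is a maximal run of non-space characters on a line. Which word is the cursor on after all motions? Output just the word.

After 1 (w): row=0 col=5 char='c'
After 2 (b): row=0 col=0 char='c'
After 3 (h): row=0 col=0 char='c'
After 4 (l): row=0 col=1 char='y'
After 5 (w): row=0 col=5 char='c'
After 6 (b): row=0 col=0 char='c'
After 7 (0): row=0 col=0 char='c'
After 8 (j): row=1 col=0 char='c'

Answer: cat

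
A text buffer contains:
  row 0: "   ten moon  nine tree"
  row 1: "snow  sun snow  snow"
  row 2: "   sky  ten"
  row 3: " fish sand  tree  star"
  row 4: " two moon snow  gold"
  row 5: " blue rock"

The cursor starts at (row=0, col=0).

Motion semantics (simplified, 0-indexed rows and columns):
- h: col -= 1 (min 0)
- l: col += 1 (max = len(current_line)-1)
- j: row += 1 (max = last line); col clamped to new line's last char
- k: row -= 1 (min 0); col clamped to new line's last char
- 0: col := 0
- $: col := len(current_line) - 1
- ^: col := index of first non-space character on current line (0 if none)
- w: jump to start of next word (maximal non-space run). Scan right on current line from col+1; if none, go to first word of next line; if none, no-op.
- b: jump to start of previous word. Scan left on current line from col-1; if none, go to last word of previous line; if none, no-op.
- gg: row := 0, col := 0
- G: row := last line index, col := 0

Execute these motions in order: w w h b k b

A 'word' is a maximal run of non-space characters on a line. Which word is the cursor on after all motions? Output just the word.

After 1 (w): row=0 col=3 char='t'
After 2 (w): row=0 col=7 char='m'
After 3 (h): row=0 col=6 char='_'
After 4 (b): row=0 col=3 char='t'
After 5 (k): row=0 col=3 char='t'
After 6 (b): row=0 col=3 char='t'

Answer: ten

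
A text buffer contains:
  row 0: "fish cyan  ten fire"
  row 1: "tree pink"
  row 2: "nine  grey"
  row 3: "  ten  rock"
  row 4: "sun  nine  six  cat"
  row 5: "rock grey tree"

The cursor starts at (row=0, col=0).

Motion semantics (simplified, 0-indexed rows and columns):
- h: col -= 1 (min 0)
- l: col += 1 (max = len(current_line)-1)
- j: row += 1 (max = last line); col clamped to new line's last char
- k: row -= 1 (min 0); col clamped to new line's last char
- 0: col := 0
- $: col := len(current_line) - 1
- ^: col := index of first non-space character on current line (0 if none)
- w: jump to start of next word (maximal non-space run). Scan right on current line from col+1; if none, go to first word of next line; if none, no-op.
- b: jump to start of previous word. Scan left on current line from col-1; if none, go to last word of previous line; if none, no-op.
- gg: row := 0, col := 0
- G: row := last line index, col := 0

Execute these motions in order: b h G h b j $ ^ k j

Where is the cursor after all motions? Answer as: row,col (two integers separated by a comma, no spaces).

After 1 (b): row=0 col=0 char='f'
After 2 (h): row=0 col=0 char='f'
After 3 (G): row=5 col=0 char='r'
After 4 (h): row=5 col=0 char='r'
After 5 (b): row=4 col=16 char='c'
After 6 (j): row=5 col=13 char='e'
After 7 ($): row=5 col=13 char='e'
After 8 (^): row=5 col=0 char='r'
After 9 (k): row=4 col=0 char='s'
After 10 (j): row=5 col=0 char='r'

Answer: 5,0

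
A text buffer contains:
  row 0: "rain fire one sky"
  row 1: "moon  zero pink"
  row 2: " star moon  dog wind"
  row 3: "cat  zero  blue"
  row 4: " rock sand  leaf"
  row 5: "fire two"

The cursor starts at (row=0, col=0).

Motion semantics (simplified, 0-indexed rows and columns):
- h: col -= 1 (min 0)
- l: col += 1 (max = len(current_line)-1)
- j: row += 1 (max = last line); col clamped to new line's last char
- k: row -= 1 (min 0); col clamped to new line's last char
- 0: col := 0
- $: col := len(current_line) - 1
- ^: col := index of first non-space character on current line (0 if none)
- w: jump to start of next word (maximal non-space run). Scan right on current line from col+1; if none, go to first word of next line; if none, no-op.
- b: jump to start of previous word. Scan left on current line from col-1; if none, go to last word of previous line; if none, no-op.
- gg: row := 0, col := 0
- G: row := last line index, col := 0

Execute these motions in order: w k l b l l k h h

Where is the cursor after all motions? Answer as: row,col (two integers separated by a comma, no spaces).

After 1 (w): row=0 col=5 char='f'
After 2 (k): row=0 col=5 char='f'
After 3 (l): row=0 col=6 char='i'
After 4 (b): row=0 col=5 char='f'
After 5 (l): row=0 col=6 char='i'
After 6 (l): row=0 col=7 char='r'
After 7 (k): row=0 col=7 char='r'
After 8 (h): row=0 col=6 char='i'
After 9 (h): row=0 col=5 char='f'

Answer: 0,5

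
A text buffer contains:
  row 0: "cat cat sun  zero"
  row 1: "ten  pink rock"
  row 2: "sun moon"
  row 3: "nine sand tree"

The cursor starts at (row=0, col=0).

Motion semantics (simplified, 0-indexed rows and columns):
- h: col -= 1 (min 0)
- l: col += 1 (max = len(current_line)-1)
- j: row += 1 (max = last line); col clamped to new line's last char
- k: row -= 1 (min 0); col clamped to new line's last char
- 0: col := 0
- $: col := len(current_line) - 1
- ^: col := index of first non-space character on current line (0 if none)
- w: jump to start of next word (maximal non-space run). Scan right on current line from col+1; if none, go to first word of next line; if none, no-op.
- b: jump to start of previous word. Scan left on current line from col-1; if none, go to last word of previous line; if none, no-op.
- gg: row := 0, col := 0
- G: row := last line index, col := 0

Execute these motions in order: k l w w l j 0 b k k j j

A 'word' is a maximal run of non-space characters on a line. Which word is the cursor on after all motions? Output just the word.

After 1 (k): row=0 col=0 char='c'
After 2 (l): row=0 col=1 char='a'
After 3 (w): row=0 col=4 char='c'
After 4 (w): row=0 col=8 char='s'
After 5 (l): row=0 col=9 char='u'
After 6 (j): row=1 col=9 char='_'
After 7 (0): row=1 col=0 char='t'
After 8 (b): row=0 col=13 char='z'
After 9 (k): row=0 col=13 char='z'
After 10 (k): row=0 col=13 char='z'
After 11 (j): row=1 col=13 char='k'
After 12 (j): row=2 col=7 char='n'

Answer: moon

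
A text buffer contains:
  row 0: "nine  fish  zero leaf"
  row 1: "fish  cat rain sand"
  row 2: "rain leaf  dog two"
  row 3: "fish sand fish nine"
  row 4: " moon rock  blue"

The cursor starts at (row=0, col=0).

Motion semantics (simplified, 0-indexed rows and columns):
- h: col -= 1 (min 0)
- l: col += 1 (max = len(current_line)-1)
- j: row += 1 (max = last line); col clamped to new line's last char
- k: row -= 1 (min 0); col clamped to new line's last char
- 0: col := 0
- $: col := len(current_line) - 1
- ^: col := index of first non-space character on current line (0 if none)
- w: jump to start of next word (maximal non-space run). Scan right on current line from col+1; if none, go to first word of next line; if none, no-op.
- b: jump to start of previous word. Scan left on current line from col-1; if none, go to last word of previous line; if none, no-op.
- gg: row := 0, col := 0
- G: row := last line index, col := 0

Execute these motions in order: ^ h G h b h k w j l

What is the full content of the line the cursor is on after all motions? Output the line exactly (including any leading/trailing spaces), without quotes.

After 1 (^): row=0 col=0 char='n'
After 2 (h): row=0 col=0 char='n'
After 3 (G): row=4 col=0 char='_'
After 4 (h): row=4 col=0 char='_'
After 5 (b): row=3 col=15 char='n'
After 6 (h): row=3 col=14 char='_'
After 7 (k): row=2 col=14 char='_'
After 8 (w): row=2 col=15 char='t'
After 9 (j): row=3 col=15 char='n'
After 10 (l): row=3 col=16 char='i'

Answer: fish sand fish nine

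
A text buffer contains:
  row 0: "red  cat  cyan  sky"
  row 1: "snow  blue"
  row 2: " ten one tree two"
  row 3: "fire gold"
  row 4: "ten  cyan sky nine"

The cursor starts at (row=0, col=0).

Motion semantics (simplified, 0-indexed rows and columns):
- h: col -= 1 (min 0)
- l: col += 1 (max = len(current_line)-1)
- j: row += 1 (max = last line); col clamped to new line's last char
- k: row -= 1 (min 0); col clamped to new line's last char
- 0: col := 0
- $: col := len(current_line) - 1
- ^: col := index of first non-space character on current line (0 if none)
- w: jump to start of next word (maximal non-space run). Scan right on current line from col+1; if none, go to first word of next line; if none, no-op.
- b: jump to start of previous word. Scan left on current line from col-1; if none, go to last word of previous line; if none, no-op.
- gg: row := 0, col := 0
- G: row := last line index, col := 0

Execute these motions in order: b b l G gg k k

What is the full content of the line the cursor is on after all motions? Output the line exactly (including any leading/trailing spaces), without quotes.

Answer: red  cat  cyan  sky

Derivation:
After 1 (b): row=0 col=0 char='r'
After 2 (b): row=0 col=0 char='r'
After 3 (l): row=0 col=1 char='e'
After 4 (G): row=4 col=0 char='t'
After 5 (gg): row=0 col=0 char='r'
After 6 (k): row=0 col=0 char='r'
After 7 (k): row=0 col=0 char='r'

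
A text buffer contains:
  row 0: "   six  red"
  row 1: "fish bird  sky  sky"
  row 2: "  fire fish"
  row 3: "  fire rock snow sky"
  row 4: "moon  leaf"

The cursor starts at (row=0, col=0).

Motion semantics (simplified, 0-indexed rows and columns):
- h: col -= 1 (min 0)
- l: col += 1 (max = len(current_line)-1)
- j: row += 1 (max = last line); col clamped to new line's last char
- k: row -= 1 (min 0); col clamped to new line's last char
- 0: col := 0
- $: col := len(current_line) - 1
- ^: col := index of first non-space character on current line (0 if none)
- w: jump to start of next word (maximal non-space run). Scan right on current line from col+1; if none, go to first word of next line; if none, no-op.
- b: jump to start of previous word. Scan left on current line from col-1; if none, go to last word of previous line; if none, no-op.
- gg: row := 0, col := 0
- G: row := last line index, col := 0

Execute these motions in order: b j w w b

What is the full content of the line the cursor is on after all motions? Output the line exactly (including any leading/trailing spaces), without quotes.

After 1 (b): row=0 col=0 char='_'
After 2 (j): row=1 col=0 char='f'
After 3 (w): row=1 col=5 char='b'
After 4 (w): row=1 col=11 char='s'
After 5 (b): row=1 col=5 char='b'

Answer: fish bird  sky  sky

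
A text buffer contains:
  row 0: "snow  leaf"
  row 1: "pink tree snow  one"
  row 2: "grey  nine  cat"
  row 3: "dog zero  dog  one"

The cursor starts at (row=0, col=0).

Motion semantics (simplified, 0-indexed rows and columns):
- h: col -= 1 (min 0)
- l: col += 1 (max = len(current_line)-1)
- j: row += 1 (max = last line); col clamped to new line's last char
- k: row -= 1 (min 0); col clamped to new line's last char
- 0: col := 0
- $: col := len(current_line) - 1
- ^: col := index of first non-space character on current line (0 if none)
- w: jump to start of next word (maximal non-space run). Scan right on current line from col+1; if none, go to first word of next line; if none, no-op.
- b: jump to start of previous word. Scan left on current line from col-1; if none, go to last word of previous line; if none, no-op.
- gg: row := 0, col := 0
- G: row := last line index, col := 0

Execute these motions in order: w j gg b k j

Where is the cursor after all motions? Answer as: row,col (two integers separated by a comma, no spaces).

After 1 (w): row=0 col=6 char='l'
After 2 (j): row=1 col=6 char='r'
After 3 (gg): row=0 col=0 char='s'
After 4 (b): row=0 col=0 char='s'
After 5 (k): row=0 col=0 char='s'
After 6 (j): row=1 col=0 char='p'

Answer: 1,0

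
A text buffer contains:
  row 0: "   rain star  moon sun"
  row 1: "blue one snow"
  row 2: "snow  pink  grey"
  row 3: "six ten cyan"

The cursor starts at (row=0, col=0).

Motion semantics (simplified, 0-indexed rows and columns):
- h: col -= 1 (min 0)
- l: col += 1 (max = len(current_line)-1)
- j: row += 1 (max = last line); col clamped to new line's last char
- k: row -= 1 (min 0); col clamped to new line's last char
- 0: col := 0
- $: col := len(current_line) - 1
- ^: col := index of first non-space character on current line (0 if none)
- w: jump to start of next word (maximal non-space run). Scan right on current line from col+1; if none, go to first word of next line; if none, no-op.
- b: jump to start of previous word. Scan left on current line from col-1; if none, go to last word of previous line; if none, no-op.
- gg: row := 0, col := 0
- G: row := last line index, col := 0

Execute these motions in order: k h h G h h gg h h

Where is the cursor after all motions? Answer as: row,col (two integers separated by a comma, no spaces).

Answer: 0,0

Derivation:
After 1 (k): row=0 col=0 char='_'
After 2 (h): row=0 col=0 char='_'
After 3 (h): row=0 col=0 char='_'
After 4 (G): row=3 col=0 char='s'
After 5 (h): row=3 col=0 char='s'
After 6 (h): row=3 col=0 char='s'
After 7 (gg): row=0 col=0 char='_'
After 8 (h): row=0 col=0 char='_'
After 9 (h): row=0 col=0 char='_'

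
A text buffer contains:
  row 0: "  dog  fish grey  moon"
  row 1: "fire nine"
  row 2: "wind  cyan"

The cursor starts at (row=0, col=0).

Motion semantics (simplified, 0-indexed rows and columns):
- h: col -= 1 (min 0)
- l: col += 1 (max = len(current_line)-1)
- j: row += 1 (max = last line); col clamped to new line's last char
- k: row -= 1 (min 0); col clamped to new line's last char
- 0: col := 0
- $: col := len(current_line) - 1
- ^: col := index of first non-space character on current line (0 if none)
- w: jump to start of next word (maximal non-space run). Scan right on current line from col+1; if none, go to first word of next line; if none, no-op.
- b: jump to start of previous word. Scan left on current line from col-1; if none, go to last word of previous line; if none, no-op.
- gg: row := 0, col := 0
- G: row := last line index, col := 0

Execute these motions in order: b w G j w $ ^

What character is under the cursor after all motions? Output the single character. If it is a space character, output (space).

After 1 (b): row=0 col=0 char='_'
After 2 (w): row=0 col=2 char='d'
After 3 (G): row=2 col=0 char='w'
After 4 (j): row=2 col=0 char='w'
After 5 (w): row=2 col=6 char='c'
After 6 ($): row=2 col=9 char='n'
After 7 (^): row=2 col=0 char='w'

Answer: w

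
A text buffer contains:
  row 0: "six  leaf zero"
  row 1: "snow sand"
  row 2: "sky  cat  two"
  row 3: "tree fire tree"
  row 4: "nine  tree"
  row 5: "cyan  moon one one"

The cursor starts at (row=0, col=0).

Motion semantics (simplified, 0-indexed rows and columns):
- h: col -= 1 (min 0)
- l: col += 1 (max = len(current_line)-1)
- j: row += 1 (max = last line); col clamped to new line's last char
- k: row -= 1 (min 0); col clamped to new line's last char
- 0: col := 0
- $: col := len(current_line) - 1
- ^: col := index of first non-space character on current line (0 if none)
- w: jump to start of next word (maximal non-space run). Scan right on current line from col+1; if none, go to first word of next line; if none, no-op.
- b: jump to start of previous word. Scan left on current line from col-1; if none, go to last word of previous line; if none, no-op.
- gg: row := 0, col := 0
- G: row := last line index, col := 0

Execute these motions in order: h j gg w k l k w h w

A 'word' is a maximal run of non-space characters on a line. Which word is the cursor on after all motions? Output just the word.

After 1 (h): row=0 col=0 char='s'
After 2 (j): row=1 col=0 char='s'
After 3 (gg): row=0 col=0 char='s'
After 4 (w): row=0 col=5 char='l'
After 5 (k): row=0 col=5 char='l'
After 6 (l): row=0 col=6 char='e'
After 7 (k): row=0 col=6 char='e'
After 8 (w): row=0 col=10 char='z'
After 9 (h): row=0 col=9 char='_'
After 10 (w): row=0 col=10 char='z'

Answer: zero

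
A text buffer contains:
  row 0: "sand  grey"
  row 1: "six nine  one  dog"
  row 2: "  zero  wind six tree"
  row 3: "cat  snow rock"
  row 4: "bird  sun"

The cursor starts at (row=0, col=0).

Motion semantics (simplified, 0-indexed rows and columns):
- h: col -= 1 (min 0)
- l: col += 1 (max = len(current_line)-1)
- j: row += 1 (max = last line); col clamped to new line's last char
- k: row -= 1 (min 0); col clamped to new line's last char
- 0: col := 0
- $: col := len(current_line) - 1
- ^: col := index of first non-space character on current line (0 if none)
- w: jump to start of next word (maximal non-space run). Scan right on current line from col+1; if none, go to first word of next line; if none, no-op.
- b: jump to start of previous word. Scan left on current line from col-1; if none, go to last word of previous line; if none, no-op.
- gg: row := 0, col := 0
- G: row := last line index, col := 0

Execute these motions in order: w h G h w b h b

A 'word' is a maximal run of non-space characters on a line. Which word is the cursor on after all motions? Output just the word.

Answer: rock

Derivation:
After 1 (w): row=0 col=6 char='g'
After 2 (h): row=0 col=5 char='_'
After 3 (G): row=4 col=0 char='b'
After 4 (h): row=4 col=0 char='b'
After 5 (w): row=4 col=6 char='s'
After 6 (b): row=4 col=0 char='b'
After 7 (h): row=4 col=0 char='b'
After 8 (b): row=3 col=10 char='r'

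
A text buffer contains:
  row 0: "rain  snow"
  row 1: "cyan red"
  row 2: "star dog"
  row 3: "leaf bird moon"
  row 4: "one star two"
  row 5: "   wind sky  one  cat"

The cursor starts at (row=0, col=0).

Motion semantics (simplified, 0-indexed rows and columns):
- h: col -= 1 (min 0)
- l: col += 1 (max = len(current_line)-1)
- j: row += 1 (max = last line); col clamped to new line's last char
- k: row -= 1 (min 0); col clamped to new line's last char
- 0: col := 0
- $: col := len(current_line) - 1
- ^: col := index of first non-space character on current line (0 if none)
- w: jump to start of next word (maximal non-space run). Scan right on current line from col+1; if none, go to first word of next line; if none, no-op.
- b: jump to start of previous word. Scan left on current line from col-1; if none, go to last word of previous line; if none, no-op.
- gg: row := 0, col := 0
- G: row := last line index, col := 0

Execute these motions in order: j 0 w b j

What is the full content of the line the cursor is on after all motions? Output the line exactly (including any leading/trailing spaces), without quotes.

Answer: star dog

Derivation:
After 1 (j): row=1 col=0 char='c'
After 2 (0): row=1 col=0 char='c'
After 3 (w): row=1 col=5 char='r'
After 4 (b): row=1 col=0 char='c'
After 5 (j): row=2 col=0 char='s'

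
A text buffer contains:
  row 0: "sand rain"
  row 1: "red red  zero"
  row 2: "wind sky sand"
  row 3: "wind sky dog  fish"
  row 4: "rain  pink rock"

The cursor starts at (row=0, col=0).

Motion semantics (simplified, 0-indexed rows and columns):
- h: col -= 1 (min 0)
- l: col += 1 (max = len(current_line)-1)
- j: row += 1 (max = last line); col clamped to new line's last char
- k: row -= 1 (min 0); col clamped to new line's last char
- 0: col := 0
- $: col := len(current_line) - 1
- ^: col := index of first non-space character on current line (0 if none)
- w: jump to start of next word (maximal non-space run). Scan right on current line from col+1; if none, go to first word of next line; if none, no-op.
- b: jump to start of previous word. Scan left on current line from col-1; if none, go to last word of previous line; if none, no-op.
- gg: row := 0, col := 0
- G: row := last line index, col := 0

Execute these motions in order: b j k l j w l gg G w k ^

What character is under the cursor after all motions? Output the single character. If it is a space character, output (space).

Answer: w

Derivation:
After 1 (b): row=0 col=0 char='s'
After 2 (j): row=1 col=0 char='r'
After 3 (k): row=0 col=0 char='s'
After 4 (l): row=0 col=1 char='a'
After 5 (j): row=1 col=1 char='e'
After 6 (w): row=1 col=4 char='r'
After 7 (l): row=1 col=5 char='e'
After 8 (gg): row=0 col=0 char='s'
After 9 (G): row=4 col=0 char='r'
After 10 (w): row=4 col=6 char='p'
After 11 (k): row=3 col=6 char='k'
After 12 (^): row=3 col=0 char='w'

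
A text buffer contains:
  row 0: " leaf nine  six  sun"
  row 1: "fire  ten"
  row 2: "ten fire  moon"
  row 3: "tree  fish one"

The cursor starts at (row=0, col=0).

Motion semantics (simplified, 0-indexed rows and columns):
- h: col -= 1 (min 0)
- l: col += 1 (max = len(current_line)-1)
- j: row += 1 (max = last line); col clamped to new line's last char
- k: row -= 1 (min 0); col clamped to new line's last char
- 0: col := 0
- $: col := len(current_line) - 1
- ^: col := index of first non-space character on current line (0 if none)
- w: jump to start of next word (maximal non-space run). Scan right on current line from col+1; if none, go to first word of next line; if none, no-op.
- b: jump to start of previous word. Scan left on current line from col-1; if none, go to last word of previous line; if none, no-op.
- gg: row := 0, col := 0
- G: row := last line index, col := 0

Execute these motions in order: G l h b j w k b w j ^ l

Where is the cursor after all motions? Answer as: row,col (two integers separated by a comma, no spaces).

Answer: 3,1

Derivation:
After 1 (G): row=3 col=0 char='t'
After 2 (l): row=3 col=1 char='r'
After 3 (h): row=3 col=0 char='t'
After 4 (b): row=2 col=10 char='m'
After 5 (j): row=3 col=10 char='_'
After 6 (w): row=3 col=11 char='o'
After 7 (k): row=2 col=11 char='o'
After 8 (b): row=2 col=10 char='m'
After 9 (w): row=3 col=0 char='t'
After 10 (j): row=3 col=0 char='t'
After 11 (^): row=3 col=0 char='t'
After 12 (l): row=3 col=1 char='r'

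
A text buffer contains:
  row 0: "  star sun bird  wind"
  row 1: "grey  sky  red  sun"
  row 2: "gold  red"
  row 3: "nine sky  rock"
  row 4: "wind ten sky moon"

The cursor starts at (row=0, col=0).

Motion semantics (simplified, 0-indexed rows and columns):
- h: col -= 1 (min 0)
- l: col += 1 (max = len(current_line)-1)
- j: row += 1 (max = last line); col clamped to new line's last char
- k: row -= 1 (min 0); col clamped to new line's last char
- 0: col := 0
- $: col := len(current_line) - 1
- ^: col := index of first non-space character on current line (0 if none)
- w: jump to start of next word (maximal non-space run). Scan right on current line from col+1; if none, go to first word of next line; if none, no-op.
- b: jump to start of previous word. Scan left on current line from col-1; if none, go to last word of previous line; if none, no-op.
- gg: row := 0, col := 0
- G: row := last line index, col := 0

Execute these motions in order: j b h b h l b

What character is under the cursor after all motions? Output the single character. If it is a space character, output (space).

Answer: s

Derivation:
After 1 (j): row=1 col=0 char='g'
After 2 (b): row=0 col=17 char='w'
After 3 (h): row=0 col=16 char='_'
After 4 (b): row=0 col=11 char='b'
After 5 (h): row=0 col=10 char='_'
After 6 (l): row=0 col=11 char='b'
After 7 (b): row=0 col=7 char='s'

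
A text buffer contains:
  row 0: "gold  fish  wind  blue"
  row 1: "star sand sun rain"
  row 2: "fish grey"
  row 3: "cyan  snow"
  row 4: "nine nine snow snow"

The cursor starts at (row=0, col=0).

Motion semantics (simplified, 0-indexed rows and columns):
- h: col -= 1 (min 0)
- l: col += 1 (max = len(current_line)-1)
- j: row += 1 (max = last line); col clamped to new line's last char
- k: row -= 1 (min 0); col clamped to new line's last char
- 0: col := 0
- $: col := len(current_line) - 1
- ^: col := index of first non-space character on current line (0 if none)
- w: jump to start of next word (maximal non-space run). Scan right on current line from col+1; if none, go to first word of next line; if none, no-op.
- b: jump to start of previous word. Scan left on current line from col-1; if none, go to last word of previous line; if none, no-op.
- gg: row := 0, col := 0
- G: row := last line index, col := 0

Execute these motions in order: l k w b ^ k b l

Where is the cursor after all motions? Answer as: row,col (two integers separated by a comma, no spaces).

Answer: 0,1

Derivation:
After 1 (l): row=0 col=1 char='o'
After 2 (k): row=0 col=1 char='o'
After 3 (w): row=0 col=6 char='f'
After 4 (b): row=0 col=0 char='g'
After 5 (^): row=0 col=0 char='g'
After 6 (k): row=0 col=0 char='g'
After 7 (b): row=0 col=0 char='g'
After 8 (l): row=0 col=1 char='o'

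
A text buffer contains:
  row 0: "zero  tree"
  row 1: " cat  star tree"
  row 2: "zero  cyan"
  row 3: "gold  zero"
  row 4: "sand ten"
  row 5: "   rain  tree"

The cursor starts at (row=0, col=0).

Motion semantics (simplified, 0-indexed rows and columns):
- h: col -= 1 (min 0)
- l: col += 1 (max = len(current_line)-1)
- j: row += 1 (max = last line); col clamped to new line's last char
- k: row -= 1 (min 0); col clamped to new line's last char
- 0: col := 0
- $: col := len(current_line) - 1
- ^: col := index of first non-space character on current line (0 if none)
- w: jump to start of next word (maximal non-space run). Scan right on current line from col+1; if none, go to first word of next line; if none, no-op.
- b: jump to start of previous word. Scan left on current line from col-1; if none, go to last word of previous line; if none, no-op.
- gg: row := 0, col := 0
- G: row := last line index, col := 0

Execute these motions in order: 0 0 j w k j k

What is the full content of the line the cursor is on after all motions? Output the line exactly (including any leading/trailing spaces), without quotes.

Answer: zero  tree

Derivation:
After 1 (0): row=0 col=0 char='z'
After 2 (0): row=0 col=0 char='z'
After 3 (j): row=1 col=0 char='_'
After 4 (w): row=1 col=1 char='c'
After 5 (k): row=0 col=1 char='e'
After 6 (j): row=1 col=1 char='c'
After 7 (k): row=0 col=1 char='e'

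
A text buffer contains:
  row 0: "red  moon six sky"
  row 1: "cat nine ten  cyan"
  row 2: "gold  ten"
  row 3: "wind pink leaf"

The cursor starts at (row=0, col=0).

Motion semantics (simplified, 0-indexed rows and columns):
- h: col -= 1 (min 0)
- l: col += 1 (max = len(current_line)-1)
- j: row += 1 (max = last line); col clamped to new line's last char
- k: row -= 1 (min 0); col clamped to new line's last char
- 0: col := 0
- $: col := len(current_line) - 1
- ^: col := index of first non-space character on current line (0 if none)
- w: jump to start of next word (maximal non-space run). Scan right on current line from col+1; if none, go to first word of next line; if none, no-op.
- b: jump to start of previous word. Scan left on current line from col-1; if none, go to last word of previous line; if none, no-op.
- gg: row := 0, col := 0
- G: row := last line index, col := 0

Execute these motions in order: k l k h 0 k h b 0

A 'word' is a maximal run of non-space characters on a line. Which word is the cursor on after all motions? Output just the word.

Answer: red

Derivation:
After 1 (k): row=0 col=0 char='r'
After 2 (l): row=0 col=1 char='e'
After 3 (k): row=0 col=1 char='e'
After 4 (h): row=0 col=0 char='r'
After 5 (0): row=0 col=0 char='r'
After 6 (k): row=0 col=0 char='r'
After 7 (h): row=0 col=0 char='r'
After 8 (b): row=0 col=0 char='r'
After 9 (0): row=0 col=0 char='r'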